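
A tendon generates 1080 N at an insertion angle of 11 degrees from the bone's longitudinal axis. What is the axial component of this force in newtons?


F_eff = F_tendon * cos(theta)
theta = 11 deg = 0.1920 rad
cos(theta) = 0.9816
F_eff = 1080 * 0.9816
F_eff = 1060.1574


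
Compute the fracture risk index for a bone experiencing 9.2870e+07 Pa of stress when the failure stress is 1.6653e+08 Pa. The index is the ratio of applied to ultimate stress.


FRI = applied / ultimate
FRI = 9.2870e+07 / 1.6653e+08
FRI = 0.5577


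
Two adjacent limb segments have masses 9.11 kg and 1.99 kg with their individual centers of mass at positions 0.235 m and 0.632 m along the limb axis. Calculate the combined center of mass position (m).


COM = (m1*x1 + m2*x2) / (m1 + m2)
COM = (9.11*0.235 + 1.99*0.632) / (9.11 + 1.99)
Numerator = 3.3985
Denominator = 11.1000
COM = 0.3062


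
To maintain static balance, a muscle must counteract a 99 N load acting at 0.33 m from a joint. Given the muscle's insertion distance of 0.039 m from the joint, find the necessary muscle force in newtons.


F_muscle = W * d_load / d_muscle
F_muscle = 99 * 0.33 / 0.039
Numerator = 32.6700
F_muscle = 837.6923


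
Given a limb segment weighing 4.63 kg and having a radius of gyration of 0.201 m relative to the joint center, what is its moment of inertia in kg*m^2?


I = m * k^2
I = 4.63 * 0.201^2
k^2 = 0.0404
I = 0.1871


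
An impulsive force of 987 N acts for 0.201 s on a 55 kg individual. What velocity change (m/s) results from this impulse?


J = F * dt = 987 * 0.201 = 198.3870 N*s
delta_v = J / m
delta_v = 198.3870 / 55
delta_v = 3.6070


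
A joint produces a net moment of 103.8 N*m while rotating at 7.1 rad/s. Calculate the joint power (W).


P = M * omega
P = 103.8 * 7.1
P = 736.9800


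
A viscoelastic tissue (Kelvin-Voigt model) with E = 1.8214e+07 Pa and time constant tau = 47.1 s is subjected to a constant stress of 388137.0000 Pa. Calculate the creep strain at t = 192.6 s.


epsilon(t) = (sigma/E) * (1 - exp(-t/tau))
sigma/E = 388137.0000 / 1.8214e+07 = 0.0213
exp(-t/tau) = exp(-192.6 / 47.1) = 0.0168
epsilon = 0.0213 * (1 - 0.0168)
epsilon = 0.0210


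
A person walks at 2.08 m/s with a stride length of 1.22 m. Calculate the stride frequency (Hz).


f = v / stride_length
f = 2.08 / 1.22
f = 1.7049


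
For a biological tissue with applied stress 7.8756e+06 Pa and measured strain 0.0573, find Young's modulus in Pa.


E = stress / strain
E = 7.8756e+06 / 0.0573
E = 1.3745e+08


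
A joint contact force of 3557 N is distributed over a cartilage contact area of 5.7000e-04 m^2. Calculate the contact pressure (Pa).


P = F / A
P = 3557 / 5.7000e-04
P = 6.2404e+06


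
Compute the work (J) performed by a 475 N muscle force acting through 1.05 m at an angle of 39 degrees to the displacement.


W = F * d * cos(theta)
theta = 39 deg = 0.6807 rad
cos(theta) = 0.7771
W = 475 * 1.05 * 0.7771
W = 387.6015


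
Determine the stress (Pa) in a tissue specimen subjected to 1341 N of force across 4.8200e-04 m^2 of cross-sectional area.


stress = F / A
stress = 1341 / 4.8200e-04
stress = 2.7822e+06


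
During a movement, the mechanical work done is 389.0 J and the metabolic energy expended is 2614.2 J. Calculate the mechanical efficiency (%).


eta = (W_mech / E_meta) * 100
eta = (389.0 / 2614.2) * 100
ratio = 0.1488
eta = 14.8803


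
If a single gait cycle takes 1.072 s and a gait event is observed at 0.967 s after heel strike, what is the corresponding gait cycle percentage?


pct = (event_time / cycle_time) * 100
pct = (0.967 / 1.072) * 100
ratio = 0.9021
pct = 90.2052


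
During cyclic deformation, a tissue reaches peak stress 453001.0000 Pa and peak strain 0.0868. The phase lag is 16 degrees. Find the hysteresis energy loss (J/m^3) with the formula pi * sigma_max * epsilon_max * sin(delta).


E_loss = pi * sigma_max * epsilon_max * sin(delta)
delta = 16 deg = 0.2793 rad
sin(delta) = 0.2756
E_loss = pi * 453001.0000 * 0.0868 * 0.2756
E_loss = 34049.1938


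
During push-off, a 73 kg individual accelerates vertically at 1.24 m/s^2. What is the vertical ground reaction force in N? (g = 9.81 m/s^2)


GRF = m * (g + a)
GRF = 73 * (9.81 + 1.24)
GRF = 73 * 11.0500
GRF = 806.6500


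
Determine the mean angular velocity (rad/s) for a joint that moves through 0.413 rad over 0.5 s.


omega = delta_theta / delta_t
omega = 0.413 / 0.5
omega = 0.8260


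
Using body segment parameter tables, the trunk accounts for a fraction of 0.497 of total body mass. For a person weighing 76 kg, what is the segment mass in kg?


m_segment = body_mass * fraction
m_segment = 76 * 0.497
m_segment = 37.7720


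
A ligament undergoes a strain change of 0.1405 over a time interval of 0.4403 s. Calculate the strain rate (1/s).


strain_rate = delta_strain / delta_t
strain_rate = 0.1405 / 0.4403
strain_rate = 0.3191


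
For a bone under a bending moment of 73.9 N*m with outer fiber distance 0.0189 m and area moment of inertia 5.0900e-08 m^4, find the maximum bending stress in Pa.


sigma = M * c / I
sigma = 73.9 * 0.0189 / 5.0900e-08
M * c = 1.3967
sigma = 2.7440e+07


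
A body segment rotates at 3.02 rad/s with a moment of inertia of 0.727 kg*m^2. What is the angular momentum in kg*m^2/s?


L = I * omega
L = 0.727 * 3.02
L = 2.1955


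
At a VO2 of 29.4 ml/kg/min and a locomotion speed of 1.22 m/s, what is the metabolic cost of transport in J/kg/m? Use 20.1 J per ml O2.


Power per kg = VO2 * 20.1 / 60
Power per kg = 29.4 * 20.1 / 60 = 9.8490 W/kg
Cost = power_per_kg / speed
Cost = 9.8490 / 1.22
Cost = 8.0730


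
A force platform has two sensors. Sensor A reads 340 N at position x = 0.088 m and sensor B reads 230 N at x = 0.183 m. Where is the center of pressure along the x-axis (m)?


COP_x = (F1*x1 + F2*x2) / (F1 + F2)
COP_x = (340*0.088 + 230*0.183) / (340 + 230)
Numerator = 72.0100
Denominator = 570
COP_x = 0.1263


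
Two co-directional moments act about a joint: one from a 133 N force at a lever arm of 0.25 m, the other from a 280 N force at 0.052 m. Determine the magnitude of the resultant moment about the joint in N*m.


M = F1 * d1 + F2 * d2
M = 133 * 0.25 + 280 * 0.052
M = 33.2500 + 14.5600
M = 47.8100


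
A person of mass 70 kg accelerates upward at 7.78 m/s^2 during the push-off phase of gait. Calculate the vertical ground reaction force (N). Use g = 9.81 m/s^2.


GRF = m * (g + a)
GRF = 70 * (9.81 + 7.78)
GRF = 70 * 17.5900
GRF = 1231.3000


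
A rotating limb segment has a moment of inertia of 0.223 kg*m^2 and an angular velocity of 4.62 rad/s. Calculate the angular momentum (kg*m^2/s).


L = I * omega
L = 0.223 * 4.62
L = 1.0303


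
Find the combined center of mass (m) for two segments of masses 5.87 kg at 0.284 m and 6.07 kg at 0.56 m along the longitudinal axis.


COM = (m1*x1 + m2*x2) / (m1 + m2)
COM = (5.87*0.284 + 6.07*0.56) / (5.87 + 6.07)
Numerator = 5.0663
Denominator = 11.9400
COM = 0.4243


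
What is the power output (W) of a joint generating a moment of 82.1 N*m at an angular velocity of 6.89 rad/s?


P = M * omega
P = 82.1 * 6.89
P = 565.6690


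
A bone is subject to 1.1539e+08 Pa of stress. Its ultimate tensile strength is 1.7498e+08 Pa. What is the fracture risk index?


FRI = applied / ultimate
FRI = 1.1539e+08 / 1.7498e+08
FRI = 0.6594


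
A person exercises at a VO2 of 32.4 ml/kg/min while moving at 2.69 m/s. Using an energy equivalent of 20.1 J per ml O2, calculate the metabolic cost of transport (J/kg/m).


Power per kg = VO2 * 20.1 / 60
Power per kg = 32.4 * 20.1 / 60 = 10.8540 W/kg
Cost = power_per_kg / speed
Cost = 10.8540 / 2.69
Cost = 4.0349


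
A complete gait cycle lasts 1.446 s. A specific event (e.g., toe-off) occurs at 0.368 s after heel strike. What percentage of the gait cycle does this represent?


pct = (event_time / cycle_time) * 100
pct = (0.368 / 1.446) * 100
ratio = 0.2545
pct = 25.4495


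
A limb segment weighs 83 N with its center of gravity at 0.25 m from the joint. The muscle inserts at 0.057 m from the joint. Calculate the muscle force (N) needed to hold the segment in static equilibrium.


F_muscle = W * d_load / d_muscle
F_muscle = 83 * 0.25 / 0.057
Numerator = 20.7500
F_muscle = 364.0351


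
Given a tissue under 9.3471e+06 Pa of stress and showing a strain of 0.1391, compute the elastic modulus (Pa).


E = stress / strain
E = 9.3471e+06 / 0.1391
E = 6.7197e+07


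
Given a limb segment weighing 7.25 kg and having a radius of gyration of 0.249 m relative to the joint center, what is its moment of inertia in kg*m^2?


I = m * k^2
I = 7.25 * 0.249^2
k^2 = 0.0620
I = 0.4495


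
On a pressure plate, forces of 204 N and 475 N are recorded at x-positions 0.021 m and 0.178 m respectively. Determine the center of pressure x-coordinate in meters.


COP_x = (F1*x1 + F2*x2) / (F1 + F2)
COP_x = (204*0.021 + 475*0.178) / (204 + 475)
Numerator = 88.8340
Denominator = 679
COP_x = 0.1308


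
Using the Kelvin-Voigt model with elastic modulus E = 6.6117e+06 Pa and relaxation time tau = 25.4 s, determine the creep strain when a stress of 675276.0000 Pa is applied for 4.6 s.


epsilon(t) = (sigma/E) * (1 - exp(-t/tau))
sigma/E = 675276.0000 / 6.6117e+06 = 0.1021
exp(-t/tau) = exp(-4.6 / 25.4) = 0.8343
epsilon = 0.1021 * (1 - 0.8343)
epsilon = 0.0169


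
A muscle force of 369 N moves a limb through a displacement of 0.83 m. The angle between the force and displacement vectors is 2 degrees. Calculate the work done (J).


W = F * d * cos(theta)
theta = 2 deg = 0.0349 rad
cos(theta) = 0.9994
W = 369 * 0.83 * 0.9994
W = 306.0834


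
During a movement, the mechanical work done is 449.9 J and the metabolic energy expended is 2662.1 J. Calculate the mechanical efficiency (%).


eta = (W_mech / E_meta) * 100
eta = (449.9 / 2662.1) * 100
ratio = 0.1690
eta = 16.9002


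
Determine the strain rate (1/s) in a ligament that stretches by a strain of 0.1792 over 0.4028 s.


strain_rate = delta_strain / delta_t
strain_rate = 0.1792 / 0.4028
strain_rate = 0.4449


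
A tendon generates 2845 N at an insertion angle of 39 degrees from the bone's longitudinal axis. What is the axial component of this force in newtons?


F_eff = F_tendon * cos(theta)
theta = 39 deg = 0.6807 rad
cos(theta) = 0.7771
F_eff = 2845 * 0.7771
F_eff = 2210.9803


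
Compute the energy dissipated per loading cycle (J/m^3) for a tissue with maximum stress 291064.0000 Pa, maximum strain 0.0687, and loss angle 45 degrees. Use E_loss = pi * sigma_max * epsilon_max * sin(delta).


E_loss = pi * sigma_max * epsilon_max * sin(delta)
delta = 45 deg = 0.7854 rad
sin(delta) = 0.7071
E_loss = pi * 291064.0000 * 0.0687 * 0.7071
E_loss = 44420.1587


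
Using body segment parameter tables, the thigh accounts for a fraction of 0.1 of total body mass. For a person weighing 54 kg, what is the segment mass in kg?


m_segment = body_mass * fraction
m_segment = 54 * 0.1
m_segment = 5.4000


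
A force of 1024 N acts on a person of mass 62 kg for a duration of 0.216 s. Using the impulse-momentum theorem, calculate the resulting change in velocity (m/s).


J = F * dt = 1024 * 0.216 = 221.1840 N*s
delta_v = J / m
delta_v = 221.1840 / 62
delta_v = 3.5675


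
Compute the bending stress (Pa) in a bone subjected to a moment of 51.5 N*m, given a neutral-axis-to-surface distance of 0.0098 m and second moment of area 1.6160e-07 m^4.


sigma = M * c / I
sigma = 51.5 * 0.0098 / 1.6160e-07
M * c = 0.5047
sigma = 3.1231e+06


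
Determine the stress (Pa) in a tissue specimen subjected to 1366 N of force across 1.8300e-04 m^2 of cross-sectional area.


stress = F / A
stress = 1366 / 1.8300e-04
stress = 7.4645e+06


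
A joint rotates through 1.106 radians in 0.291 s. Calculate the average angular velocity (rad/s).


omega = delta_theta / delta_t
omega = 1.106 / 0.291
omega = 3.8007


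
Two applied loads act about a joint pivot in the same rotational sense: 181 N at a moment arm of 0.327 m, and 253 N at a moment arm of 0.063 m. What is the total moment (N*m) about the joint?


M = F1 * d1 + F2 * d2
M = 181 * 0.327 + 253 * 0.063
M = 59.1870 + 15.9390
M = 75.1260


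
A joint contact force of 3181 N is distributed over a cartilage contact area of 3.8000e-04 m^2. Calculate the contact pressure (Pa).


P = F / A
P = 3181 / 3.8000e-04
P = 8.3711e+06


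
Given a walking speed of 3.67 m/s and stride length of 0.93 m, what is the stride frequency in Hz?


f = v / stride_length
f = 3.67 / 0.93
f = 3.9462


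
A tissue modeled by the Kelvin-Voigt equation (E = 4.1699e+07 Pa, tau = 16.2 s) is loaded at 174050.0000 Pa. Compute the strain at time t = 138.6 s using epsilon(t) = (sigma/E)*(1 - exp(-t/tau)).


epsilon(t) = (sigma/E) * (1 - exp(-t/tau))
sigma/E = 174050.0000 / 4.1699e+07 = 0.0042
exp(-t/tau) = exp(-138.6 / 16.2) = 1.9247e-04
epsilon = 0.0042 * (1 - 1.9247e-04)
epsilon = 0.0042


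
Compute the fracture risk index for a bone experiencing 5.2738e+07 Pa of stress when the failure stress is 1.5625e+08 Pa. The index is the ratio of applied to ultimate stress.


FRI = applied / ultimate
FRI = 5.2738e+07 / 1.5625e+08
FRI = 0.3375


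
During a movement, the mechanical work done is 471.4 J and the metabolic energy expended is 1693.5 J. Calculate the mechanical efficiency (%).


eta = (W_mech / E_meta) * 100
eta = (471.4 / 1693.5) * 100
ratio = 0.2784
eta = 27.8358


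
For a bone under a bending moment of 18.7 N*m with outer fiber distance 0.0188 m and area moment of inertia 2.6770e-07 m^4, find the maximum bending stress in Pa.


sigma = M * c / I
sigma = 18.7 * 0.0188 / 2.6770e-07
M * c = 0.3516
sigma = 1.3133e+06


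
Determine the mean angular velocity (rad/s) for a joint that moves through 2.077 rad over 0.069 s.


omega = delta_theta / delta_t
omega = 2.077 / 0.069
omega = 30.1014


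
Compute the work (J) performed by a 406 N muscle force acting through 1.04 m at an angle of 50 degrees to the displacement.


W = F * d * cos(theta)
theta = 50 deg = 0.8727 rad
cos(theta) = 0.6428
W = 406 * 1.04 * 0.6428
W = 271.4106


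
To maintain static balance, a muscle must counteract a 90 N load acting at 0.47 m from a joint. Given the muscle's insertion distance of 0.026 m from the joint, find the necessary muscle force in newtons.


F_muscle = W * d_load / d_muscle
F_muscle = 90 * 0.47 / 0.026
Numerator = 42.3000
F_muscle = 1626.9231


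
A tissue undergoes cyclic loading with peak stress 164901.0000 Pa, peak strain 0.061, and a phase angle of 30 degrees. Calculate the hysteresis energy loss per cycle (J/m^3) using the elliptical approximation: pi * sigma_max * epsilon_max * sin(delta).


E_loss = pi * sigma_max * epsilon_max * sin(delta)
delta = 30 deg = 0.5236 rad
sin(delta) = 0.5000
E_loss = pi * 164901.0000 * 0.061 * 0.5000
E_loss = 15800.5790


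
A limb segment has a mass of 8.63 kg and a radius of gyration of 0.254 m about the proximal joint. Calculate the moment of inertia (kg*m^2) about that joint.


I = m * k^2
I = 8.63 * 0.254^2
k^2 = 0.0645
I = 0.5568


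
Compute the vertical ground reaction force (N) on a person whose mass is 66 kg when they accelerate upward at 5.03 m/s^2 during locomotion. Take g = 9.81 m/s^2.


GRF = m * (g + a)
GRF = 66 * (9.81 + 5.03)
GRF = 66 * 14.8400
GRF = 979.4400


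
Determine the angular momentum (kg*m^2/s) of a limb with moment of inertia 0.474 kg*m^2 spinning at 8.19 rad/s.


L = I * omega
L = 0.474 * 8.19
L = 3.8821


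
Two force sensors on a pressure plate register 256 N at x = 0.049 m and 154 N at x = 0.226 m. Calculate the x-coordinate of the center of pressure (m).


COP_x = (F1*x1 + F2*x2) / (F1 + F2)
COP_x = (256*0.049 + 154*0.226) / (256 + 154)
Numerator = 47.3480
Denominator = 410
COP_x = 0.1155


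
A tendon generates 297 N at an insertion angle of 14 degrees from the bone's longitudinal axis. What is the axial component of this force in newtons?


F_eff = F_tendon * cos(theta)
theta = 14 deg = 0.2443 rad
cos(theta) = 0.9703
F_eff = 297 * 0.9703
F_eff = 288.1778


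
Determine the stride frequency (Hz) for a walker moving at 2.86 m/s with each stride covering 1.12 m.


f = v / stride_length
f = 2.86 / 1.12
f = 2.5536


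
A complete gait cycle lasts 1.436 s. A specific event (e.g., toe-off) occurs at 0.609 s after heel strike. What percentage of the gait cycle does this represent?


pct = (event_time / cycle_time) * 100
pct = (0.609 / 1.436) * 100
ratio = 0.4241
pct = 42.4095


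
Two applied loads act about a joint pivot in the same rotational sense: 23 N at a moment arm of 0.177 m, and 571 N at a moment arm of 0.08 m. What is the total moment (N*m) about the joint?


M = F1 * d1 + F2 * d2
M = 23 * 0.177 + 571 * 0.08
M = 4.0710 + 45.6800
M = 49.7510


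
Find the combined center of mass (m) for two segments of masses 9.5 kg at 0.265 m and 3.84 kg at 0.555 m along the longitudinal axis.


COM = (m1*x1 + m2*x2) / (m1 + m2)
COM = (9.5*0.265 + 3.84*0.555) / (9.5 + 3.84)
Numerator = 4.6487
Denominator = 13.3400
COM = 0.3485


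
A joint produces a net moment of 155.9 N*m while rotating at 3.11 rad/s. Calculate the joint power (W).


P = M * omega
P = 155.9 * 3.11
P = 484.8490


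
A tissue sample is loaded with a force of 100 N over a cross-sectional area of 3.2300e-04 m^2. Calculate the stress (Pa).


stress = F / A
stress = 100 / 3.2300e-04
stress = 309597.5232


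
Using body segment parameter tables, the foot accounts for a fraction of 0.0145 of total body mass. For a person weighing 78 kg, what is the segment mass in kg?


m_segment = body_mass * fraction
m_segment = 78 * 0.0145
m_segment = 1.1310


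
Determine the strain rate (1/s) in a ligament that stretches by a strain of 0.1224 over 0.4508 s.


strain_rate = delta_strain / delta_t
strain_rate = 0.1224 / 0.4508
strain_rate = 0.2715


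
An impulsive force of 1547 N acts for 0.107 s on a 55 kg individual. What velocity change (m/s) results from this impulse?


J = F * dt = 1547 * 0.107 = 165.5290 N*s
delta_v = J / m
delta_v = 165.5290 / 55
delta_v = 3.0096


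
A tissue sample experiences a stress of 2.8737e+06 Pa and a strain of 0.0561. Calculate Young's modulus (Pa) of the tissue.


E = stress / strain
E = 2.8737e+06 / 0.0561
E = 5.1225e+07


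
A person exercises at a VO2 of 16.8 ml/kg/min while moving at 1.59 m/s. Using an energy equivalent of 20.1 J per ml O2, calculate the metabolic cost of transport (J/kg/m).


Power per kg = VO2 * 20.1 / 60
Power per kg = 16.8 * 20.1 / 60 = 5.6280 W/kg
Cost = power_per_kg / speed
Cost = 5.6280 / 1.59
Cost = 3.5396


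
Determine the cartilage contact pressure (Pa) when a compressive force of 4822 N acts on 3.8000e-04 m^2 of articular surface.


P = F / A
P = 4822 / 3.8000e-04
P = 1.2689e+07


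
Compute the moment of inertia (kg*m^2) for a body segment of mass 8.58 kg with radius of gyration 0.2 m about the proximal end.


I = m * k^2
I = 8.58 * 0.2^2
k^2 = 0.0400
I = 0.3432


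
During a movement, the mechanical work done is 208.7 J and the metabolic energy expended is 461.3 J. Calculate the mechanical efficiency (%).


eta = (W_mech / E_meta) * 100
eta = (208.7 / 461.3) * 100
ratio = 0.4524
eta = 45.2417


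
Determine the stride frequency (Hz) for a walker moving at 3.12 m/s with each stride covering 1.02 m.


f = v / stride_length
f = 3.12 / 1.02
f = 3.0588


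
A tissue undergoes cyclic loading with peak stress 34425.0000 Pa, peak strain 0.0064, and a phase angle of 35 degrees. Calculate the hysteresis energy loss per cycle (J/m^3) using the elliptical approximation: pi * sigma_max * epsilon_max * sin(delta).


E_loss = pi * sigma_max * epsilon_max * sin(delta)
delta = 35 deg = 0.6109 rad
sin(delta) = 0.5736
E_loss = pi * 34425.0000 * 0.0064 * 0.5736
E_loss = 397.0042


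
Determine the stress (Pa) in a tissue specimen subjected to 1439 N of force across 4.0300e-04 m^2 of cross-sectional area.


stress = F / A
stress = 1439 / 4.0300e-04
stress = 3.5707e+06


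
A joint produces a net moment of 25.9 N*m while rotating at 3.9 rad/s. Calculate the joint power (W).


P = M * omega
P = 25.9 * 3.9
P = 101.0100


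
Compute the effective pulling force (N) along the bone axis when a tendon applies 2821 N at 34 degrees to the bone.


F_eff = F_tendon * cos(theta)
theta = 34 deg = 0.5934 rad
cos(theta) = 0.8290
F_eff = 2821 * 0.8290
F_eff = 2338.7150


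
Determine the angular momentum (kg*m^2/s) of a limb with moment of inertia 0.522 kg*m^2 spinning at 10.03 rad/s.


L = I * omega
L = 0.522 * 10.03
L = 5.2357


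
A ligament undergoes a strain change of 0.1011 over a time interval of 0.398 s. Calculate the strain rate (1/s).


strain_rate = delta_strain / delta_t
strain_rate = 0.1011 / 0.398
strain_rate = 0.2540


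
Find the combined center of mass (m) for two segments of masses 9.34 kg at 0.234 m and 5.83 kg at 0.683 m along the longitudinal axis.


COM = (m1*x1 + m2*x2) / (m1 + m2)
COM = (9.34*0.234 + 5.83*0.683) / (9.34 + 5.83)
Numerator = 6.1675
Denominator = 15.1700
COM = 0.4066


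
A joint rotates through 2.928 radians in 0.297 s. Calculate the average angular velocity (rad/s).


omega = delta_theta / delta_t
omega = 2.928 / 0.297
omega = 9.8586


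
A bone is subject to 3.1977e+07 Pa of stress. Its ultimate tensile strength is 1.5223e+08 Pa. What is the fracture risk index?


FRI = applied / ultimate
FRI = 3.1977e+07 / 1.5223e+08
FRI = 0.2101


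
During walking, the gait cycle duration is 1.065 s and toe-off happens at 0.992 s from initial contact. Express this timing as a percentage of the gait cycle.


pct = (event_time / cycle_time) * 100
pct = (0.992 / 1.065) * 100
ratio = 0.9315
pct = 93.1455


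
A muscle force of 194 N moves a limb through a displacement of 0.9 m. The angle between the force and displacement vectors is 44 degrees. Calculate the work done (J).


W = F * d * cos(theta)
theta = 44 deg = 0.7679 rad
cos(theta) = 0.7193
W = 194 * 0.9 * 0.7193
W = 125.5967


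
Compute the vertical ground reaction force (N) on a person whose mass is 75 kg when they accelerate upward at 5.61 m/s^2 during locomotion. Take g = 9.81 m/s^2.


GRF = m * (g + a)
GRF = 75 * (9.81 + 5.61)
GRF = 75 * 15.4200
GRF = 1156.5000


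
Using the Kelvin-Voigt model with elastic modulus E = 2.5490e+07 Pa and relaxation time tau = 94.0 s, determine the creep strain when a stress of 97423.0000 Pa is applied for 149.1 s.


epsilon(t) = (sigma/E) * (1 - exp(-t/tau))
sigma/E = 97423.0000 / 2.5490e+07 = 0.0038
exp(-t/tau) = exp(-149.1 / 94.0) = 0.2047
epsilon = 0.0038 * (1 - 0.2047)
epsilon = 0.0030


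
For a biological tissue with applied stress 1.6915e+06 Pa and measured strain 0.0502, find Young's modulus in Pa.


E = stress / strain
E = 1.6915e+06 / 0.0502
E = 3.3695e+07


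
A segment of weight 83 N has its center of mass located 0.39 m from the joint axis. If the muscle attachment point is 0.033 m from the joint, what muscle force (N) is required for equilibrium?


F_muscle = W * d_load / d_muscle
F_muscle = 83 * 0.39 / 0.033
Numerator = 32.3700
F_muscle = 980.9091


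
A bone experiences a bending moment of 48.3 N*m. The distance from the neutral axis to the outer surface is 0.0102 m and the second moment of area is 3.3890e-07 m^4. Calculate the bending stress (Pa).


sigma = M * c / I
sigma = 48.3 * 0.0102 / 3.3890e-07
M * c = 0.4927
sigma = 1.4537e+06


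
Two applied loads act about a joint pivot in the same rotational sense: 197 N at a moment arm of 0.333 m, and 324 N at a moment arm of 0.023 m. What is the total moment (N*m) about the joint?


M = F1 * d1 + F2 * d2
M = 197 * 0.333 + 324 * 0.023
M = 65.6010 + 7.4520
M = 73.0530


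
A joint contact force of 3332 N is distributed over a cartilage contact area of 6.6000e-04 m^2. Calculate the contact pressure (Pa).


P = F / A
P = 3332 / 6.6000e-04
P = 5.0485e+06


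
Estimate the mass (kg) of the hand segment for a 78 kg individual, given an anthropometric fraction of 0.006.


m_segment = body_mass * fraction
m_segment = 78 * 0.006
m_segment = 0.4680


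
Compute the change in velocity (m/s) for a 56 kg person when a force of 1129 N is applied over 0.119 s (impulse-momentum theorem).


J = F * dt = 1129 * 0.119 = 134.3510 N*s
delta_v = J / m
delta_v = 134.3510 / 56
delta_v = 2.3991


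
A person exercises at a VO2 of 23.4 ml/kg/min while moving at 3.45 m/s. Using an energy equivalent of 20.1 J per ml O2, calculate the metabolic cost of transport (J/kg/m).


Power per kg = VO2 * 20.1 / 60
Power per kg = 23.4 * 20.1 / 60 = 7.8390 W/kg
Cost = power_per_kg / speed
Cost = 7.8390 / 3.45
Cost = 2.2722


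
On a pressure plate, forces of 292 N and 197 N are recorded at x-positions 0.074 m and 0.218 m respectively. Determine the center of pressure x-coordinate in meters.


COP_x = (F1*x1 + F2*x2) / (F1 + F2)
COP_x = (292*0.074 + 197*0.218) / (292 + 197)
Numerator = 64.5540
Denominator = 489
COP_x = 0.1320


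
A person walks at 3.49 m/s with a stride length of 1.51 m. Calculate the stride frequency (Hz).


f = v / stride_length
f = 3.49 / 1.51
f = 2.3113


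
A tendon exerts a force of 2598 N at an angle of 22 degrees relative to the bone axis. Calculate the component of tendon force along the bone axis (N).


F_eff = F_tendon * cos(theta)
theta = 22 deg = 0.3840 rad
cos(theta) = 0.9272
F_eff = 2598 * 0.9272
F_eff = 2408.8237


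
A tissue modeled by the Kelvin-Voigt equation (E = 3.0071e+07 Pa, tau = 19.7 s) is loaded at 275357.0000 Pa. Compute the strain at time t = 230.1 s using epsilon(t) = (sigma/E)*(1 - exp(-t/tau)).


epsilon(t) = (sigma/E) * (1 - exp(-t/tau))
sigma/E = 275357.0000 / 3.0071e+07 = 0.0092
exp(-t/tau) = exp(-230.1 / 19.7) = 8.4596e-06
epsilon = 0.0092 * (1 - 8.4596e-06)
epsilon = 0.0092


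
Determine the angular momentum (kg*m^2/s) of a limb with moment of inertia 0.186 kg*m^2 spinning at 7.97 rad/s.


L = I * omega
L = 0.186 * 7.97
L = 1.4824


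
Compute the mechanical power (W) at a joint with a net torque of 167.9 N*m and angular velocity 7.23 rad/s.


P = M * omega
P = 167.9 * 7.23
P = 1213.9170


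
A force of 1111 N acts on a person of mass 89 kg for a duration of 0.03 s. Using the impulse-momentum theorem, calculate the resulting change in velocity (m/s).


J = F * dt = 1111 * 0.03 = 33.3300 N*s
delta_v = J / m
delta_v = 33.3300 / 89
delta_v = 0.3745


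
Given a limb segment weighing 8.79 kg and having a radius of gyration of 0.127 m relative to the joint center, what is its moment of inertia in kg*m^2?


I = m * k^2
I = 8.79 * 0.127^2
k^2 = 0.0161
I = 0.1418


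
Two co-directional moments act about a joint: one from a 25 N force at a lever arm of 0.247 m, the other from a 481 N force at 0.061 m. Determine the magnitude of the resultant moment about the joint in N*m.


M = F1 * d1 + F2 * d2
M = 25 * 0.247 + 481 * 0.061
M = 6.1750 + 29.3410
M = 35.5160


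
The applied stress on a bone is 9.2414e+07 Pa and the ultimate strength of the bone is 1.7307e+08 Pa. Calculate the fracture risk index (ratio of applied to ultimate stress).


FRI = applied / ultimate
FRI = 9.2414e+07 / 1.7307e+08
FRI = 0.5340


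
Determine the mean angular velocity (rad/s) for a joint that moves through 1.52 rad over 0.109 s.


omega = delta_theta / delta_t
omega = 1.52 / 0.109
omega = 13.9450


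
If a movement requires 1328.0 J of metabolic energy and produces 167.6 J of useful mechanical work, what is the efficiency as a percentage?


eta = (W_mech / E_meta) * 100
eta = (167.6 / 1328.0) * 100
ratio = 0.1262
eta = 12.6205


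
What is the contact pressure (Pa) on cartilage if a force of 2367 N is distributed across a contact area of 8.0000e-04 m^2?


P = F / A
P = 2367 / 8.0000e-04
P = 2.9588e+06


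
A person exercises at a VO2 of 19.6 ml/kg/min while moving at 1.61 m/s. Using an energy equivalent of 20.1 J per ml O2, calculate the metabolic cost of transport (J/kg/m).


Power per kg = VO2 * 20.1 / 60
Power per kg = 19.6 * 20.1 / 60 = 6.5660 W/kg
Cost = power_per_kg / speed
Cost = 6.5660 / 1.61
Cost = 4.0783


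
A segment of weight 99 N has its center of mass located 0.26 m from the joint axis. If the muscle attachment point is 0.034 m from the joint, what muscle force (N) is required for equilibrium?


F_muscle = W * d_load / d_muscle
F_muscle = 99 * 0.26 / 0.034
Numerator = 25.7400
F_muscle = 757.0588


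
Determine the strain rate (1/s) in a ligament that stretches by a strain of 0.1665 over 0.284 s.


strain_rate = delta_strain / delta_t
strain_rate = 0.1665 / 0.284
strain_rate = 0.5863


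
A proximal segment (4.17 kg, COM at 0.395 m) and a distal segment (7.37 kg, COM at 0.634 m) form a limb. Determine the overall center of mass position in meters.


COM = (m1*x1 + m2*x2) / (m1 + m2)
COM = (4.17*0.395 + 7.37*0.634) / (4.17 + 7.37)
Numerator = 6.3197
Denominator = 11.5400
COM = 0.5476


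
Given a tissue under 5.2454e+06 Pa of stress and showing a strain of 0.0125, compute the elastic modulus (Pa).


E = stress / strain
E = 5.2454e+06 / 0.0125
E = 4.1963e+08


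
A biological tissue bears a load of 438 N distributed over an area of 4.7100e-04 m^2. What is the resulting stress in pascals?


stress = F / A
stress = 438 / 4.7100e-04
stress = 929936.3057


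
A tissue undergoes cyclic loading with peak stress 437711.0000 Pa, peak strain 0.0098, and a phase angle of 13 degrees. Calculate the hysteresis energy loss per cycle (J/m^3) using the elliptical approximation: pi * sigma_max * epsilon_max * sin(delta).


E_loss = pi * sigma_max * epsilon_max * sin(delta)
delta = 13 deg = 0.2269 rad
sin(delta) = 0.2250
E_loss = pi * 437711.0000 * 0.0098 * 0.2250
E_loss = 3031.4572


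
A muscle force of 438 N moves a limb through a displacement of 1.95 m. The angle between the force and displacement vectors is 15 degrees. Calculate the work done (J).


W = F * d * cos(theta)
theta = 15 deg = 0.2618 rad
cos(theta) = 0.9659
W = 438 * 1.95 * 0.9659
W = 824.9972


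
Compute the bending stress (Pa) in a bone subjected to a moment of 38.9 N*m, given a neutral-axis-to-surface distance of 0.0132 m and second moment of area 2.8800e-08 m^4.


sigma = M * c / I
sigma = 38.9 * 0.0132 / 2.8800e-08
M * c = 0.5135
sigma = 1.7829e+07


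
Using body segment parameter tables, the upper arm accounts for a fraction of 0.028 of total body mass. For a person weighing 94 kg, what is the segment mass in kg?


m_segment = body_mass * fraction
m_segment = 94 * 0.028
m_segment = 2.6320


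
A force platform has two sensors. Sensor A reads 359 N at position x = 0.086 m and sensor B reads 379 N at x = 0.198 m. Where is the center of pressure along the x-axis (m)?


COP_x = (F1*x1 + F2*x2) / (F1 + F2)
COP_x = (359*0.086 + 379*0.198) / (359 + 379)
Numerator = 105.9160
Denominator = 738
COP_x = 0.1435


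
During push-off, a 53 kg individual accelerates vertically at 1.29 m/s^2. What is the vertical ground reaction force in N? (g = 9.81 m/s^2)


GRF = m * (g + a)
GRF = 53 * (9.81 + 1.29)
GRF = 53 * 11.1000
GRF = 588.3000


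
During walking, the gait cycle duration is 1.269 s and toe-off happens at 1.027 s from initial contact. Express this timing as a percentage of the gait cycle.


pct = (event_time / cycle_time) * 100
pct = (1.027 / 1.269) * 100
ratio = 0.8093
pct = 80.9299


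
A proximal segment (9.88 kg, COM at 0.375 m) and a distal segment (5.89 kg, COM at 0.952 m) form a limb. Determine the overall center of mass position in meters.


COM = (m1*x1 + m2*x2) / (m1 + m2)
COM = (9.88*0.375 + 5.89*0.952) / (9.88 + 5.89)
Numerator = 9.3123
Denominator = 15.7700
COM = 0.5905


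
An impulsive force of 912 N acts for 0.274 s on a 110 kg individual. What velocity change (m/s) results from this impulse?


J = F * dt = 912 * 0.274 = 249.8880 N*s
delta_v = J / m
delta_v = 249.8880 / 110
delta_v = 2.2717


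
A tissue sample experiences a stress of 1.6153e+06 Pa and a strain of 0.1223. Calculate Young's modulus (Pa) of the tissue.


E = stress / strain
E = 1.6153e+06 / 0.1223
E = 1.3208e+07


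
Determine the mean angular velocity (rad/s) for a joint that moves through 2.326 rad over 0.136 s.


omega = delta_theta / delta_t
omega = 2.326 / 0.136
omega = 17.1029


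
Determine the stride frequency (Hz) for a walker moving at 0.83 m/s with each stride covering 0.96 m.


f = v / stride_length
f = 0.83 / 0.96
f = 0.8646


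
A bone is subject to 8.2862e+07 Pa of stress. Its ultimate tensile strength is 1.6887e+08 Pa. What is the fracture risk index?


FRI = applied / ultimate
FRI = 8.2862e+07 / 1.6887e+08
FRI = 0.4907


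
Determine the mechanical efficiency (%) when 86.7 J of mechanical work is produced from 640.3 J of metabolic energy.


eta = (W_mech / E_meta) * 100
eta = (86.7 / 640.3) * 100
ratio = 0.1354
eta = 13.5405


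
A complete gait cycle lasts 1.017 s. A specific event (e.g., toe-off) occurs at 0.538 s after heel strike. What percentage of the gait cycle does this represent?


pct = (event_time / cycle_time) * 100
pct = (0.538 / 1.017) * 100
ratio = 0.5290
pct = 52.9007


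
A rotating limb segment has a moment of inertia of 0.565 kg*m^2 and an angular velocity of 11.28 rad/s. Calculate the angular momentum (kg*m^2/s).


L = I * omega
L = 0.565 * 11.28
L = 6.3732


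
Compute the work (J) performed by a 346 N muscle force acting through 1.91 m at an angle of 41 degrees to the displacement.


W = F * d * cos(theta)
theta = 41 deg = 0.7156 rad
cos(theta) = 0.7547
W = 346 * 1.91 * 0.7547
W = 498.7574


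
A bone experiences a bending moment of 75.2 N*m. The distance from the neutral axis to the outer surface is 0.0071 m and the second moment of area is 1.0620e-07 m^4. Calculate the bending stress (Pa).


sigma = M * c / I
sigma = 75.2 * 0.0071 / 1.0620e-07
M * c = 0.5339
sigma = 5.0275e+06


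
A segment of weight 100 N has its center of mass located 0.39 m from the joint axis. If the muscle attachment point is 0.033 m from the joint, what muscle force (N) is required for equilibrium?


F_muscle = W * d_load / d_muscle
F_muscle = 100 * 0.39 / 0.033
Numerator = 39.0000
F_muscle = 1181.8182


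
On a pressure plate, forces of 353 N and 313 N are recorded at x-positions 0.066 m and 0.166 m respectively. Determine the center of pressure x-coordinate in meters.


COP_x = (F1*x1 + F2*x2) / (F1 + F2)
COP_x = (353*0.066 + 313*0.166) / (353 + 313)
Numerator = 75.2560
Denominator = 666
COP_x = 0.1130


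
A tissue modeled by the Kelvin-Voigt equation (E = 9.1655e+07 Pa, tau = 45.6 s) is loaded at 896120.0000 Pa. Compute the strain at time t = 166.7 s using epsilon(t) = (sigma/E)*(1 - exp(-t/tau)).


epsilon(t) = (sigma/E) * (1 - exp(-t/tau))
sigma/E = 896120.0000 / 9.1655e+07 = 0.0098
exp(-t/tau) = exp(-166.7 / 45.6) = 0.0258
epsilon = 0.0098 * (1 - 0.0258)
epsilon = 0.0095


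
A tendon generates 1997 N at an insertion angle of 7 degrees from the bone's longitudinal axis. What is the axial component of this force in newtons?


F_eff = F_tendon * cos(theta)
theta = 7 deg = 0.1222 rad
cos(theta) = 0.9925
F_eff = 1997 * 0.9925
F_eff = 1982.1147


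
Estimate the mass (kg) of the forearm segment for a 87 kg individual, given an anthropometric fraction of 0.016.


m_segment = body_mass * fraction
m_segment = 87 * 0.016
m_segment = 1.3920


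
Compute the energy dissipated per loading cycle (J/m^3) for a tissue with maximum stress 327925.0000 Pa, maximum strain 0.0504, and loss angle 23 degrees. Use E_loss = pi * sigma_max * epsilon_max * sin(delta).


E_loss = pi * sigma_max * epsilon_max * sin(delta)
delta = 23 deg = 0.4014 rad
sin(delta) = 0.3907
E_loss = pi * 327925.0000 * 0.0504 * 0.3907
E_loss = 20287.7063


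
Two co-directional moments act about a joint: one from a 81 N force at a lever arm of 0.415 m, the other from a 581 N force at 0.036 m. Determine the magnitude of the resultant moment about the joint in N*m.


M = F1 * d1 + F2 * d2
M = 81 * 0.415 + 581 * 0.036
M = 33.6150 + 20.9160
M = 54.5310


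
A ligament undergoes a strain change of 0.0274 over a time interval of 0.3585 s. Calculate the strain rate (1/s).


strain_rate = delta_strain / delta_t
strain_rate = 0.0274 / 0.3585
strain_rate = 0.0764


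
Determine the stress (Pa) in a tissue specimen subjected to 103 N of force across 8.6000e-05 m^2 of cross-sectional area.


stress = F / A
stress = 103 / 8.6000e-05
stress = 1.1977e+06


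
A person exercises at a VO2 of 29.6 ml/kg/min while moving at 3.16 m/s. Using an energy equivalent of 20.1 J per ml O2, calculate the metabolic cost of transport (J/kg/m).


Power per kg = VO2 * 20.1 / 60
Power per kg = 29.6 * 20.1 / 60 = 9.9160 W/kg
Cost = power_per_kg / speed
Cost = 9.9160 / 3.16
Cost = 3.1380


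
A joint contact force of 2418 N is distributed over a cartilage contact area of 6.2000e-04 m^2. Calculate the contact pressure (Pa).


P = F / A
P = 2418 / 6.2000e-04
P = 3.9000e+06


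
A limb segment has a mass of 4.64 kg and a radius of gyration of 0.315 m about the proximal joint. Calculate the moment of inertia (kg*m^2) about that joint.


I = m * k^2
I = 4.64 * 0.315^2
k^2 = 0.0992
I = 0.4604


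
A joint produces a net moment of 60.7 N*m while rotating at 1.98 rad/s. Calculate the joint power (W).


P = M * omega
P = 60.7 * 1.98
P = 120.1860


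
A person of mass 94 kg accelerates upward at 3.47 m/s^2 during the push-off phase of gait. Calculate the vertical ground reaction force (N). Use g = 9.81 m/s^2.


GRF = m * (g + a)
GRF = 94 * (9.81 + 3.47)
GRF = 94 * 13.2800
GRF = 1248.3200


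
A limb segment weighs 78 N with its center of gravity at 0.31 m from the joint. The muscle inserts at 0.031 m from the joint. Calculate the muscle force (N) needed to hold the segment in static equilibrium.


F_muscle = W * d_load / d_muscle
F_muscle = 78 * 0.31 / 0.031
Numerator = 24.1800
F_muscle = 780.0000


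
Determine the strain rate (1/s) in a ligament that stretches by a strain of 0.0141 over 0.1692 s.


strain_rate = delta_strain / delta_t
strain_rate = 0.0141 / 0.1692
strain_rate = 0.0833


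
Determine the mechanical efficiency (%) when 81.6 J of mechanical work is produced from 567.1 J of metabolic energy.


eta = (W_mech / E_meta) * 100
eta = (81.6 / 567.1) * 100
ratio = 0.1439
eta = 14.3890


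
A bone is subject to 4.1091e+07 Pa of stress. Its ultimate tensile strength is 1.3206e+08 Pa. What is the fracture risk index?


FRI = applied / ultimate
FRI = 4.1091e+07 / 1.3206e+08
FRI = 0.3112


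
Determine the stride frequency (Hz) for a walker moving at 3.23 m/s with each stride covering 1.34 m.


f = v / stride_length
f = 3.23 / 1.34
f = 2.4104


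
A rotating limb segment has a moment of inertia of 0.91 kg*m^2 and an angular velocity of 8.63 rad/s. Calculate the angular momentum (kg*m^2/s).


L = I * omega
L = 0.91 * 8.63
L = 7.8533


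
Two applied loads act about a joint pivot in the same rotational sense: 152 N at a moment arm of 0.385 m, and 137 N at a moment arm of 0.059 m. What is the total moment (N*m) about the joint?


M = F1 * d1 + F2 * d2
M = 152 * 0.385 + 137 * 0.059
M = 58.5200 + 8.0830
M = 66.6030


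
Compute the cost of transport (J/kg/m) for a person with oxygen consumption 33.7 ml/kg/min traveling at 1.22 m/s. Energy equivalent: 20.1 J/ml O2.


Power per kg = VO2 * 20.1 / 60
Power per kg = 33.7 * 20.1 / 60 = 11.2895 W/kg
Cost = power_per_kg / speed
Cost = 11.2895 / 1.22
Cost = 9.2537


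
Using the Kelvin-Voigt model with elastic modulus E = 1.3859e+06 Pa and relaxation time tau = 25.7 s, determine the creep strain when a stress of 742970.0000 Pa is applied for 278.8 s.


epsilon(t) = (sigma/E) * (1 - exp(-t/tau))
sigma/E = 742970.0000 / 1.3859e+06 = 0.5361
exp(-t/tau) = exp(-278.8 / 25.7) = 1.9439e-05
epsilon = 0.5361 * (1 - 1.9439e-05)
epsilon = 0.5361
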